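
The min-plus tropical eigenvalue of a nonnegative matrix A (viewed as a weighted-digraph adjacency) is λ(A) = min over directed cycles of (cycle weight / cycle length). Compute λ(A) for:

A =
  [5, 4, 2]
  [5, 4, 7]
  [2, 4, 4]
λ(A) = 2

Enumerate directed cycles and compute their means (weight / length). Sample:
  cycle 0 → 0: weight = 5, length = 1, mean = 5/1 ≈ 5.000
  cycle 1 → 1: weight = 4, length = 1, mean = 4/1 ≈ 4.000
  cycle 2 → 2: weight = 4, length = 1, mean = 4/1 ≈ 4.000
  cycle 0 → 1 → 0: weight = 9, length = 2, mean = 9/2 ≈ 4.500
  cycle 0 → 2 → 0: weight = 4, length = 2, mean = 4/2 ≈ 2.000
  cycle 1 → 0 → 1: weight = 9, length = 2, mean = 9/2 ≈ 4.500
Minimum mean = 2.000, attained e.g. along the cycle 0 → 2 → 0 with weight 4 and length 2. So λ(A) = 4/2 = 2.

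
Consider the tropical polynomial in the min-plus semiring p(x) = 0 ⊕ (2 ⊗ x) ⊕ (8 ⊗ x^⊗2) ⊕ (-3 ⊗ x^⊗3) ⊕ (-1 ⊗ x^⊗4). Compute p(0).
p(0) = -3

A tropical monomial a ⊗ x^⊗i evaluates to a + i · x. Evaluating each term at x = 0:
  Term 0 contributes 0 + 0 · 0 = 0
  Term 1 contributes 2 + 1 · 0 = 2
  Term 2 contributes 8 + 2 · 0 = 8
  Term 3 contributes -3 + 3 · 0 = -3
  Term 4 contributes -1 + 4 · 0 = -1
p(0) = ⊕ of these = min[0, 2, 8, -3, -1] = -3.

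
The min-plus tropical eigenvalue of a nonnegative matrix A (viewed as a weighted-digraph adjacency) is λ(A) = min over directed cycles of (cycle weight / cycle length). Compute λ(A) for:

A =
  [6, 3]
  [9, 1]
λ(A) = 1

Enumerate directed cycles and compute their means (weight / length). Sample:
  cycle 0 → 0: weight = 6, length = 1, mean = 6/1 ≈ 6.000
  cycle 1 → 1: weight = 1, length = 1, mean = 1/1 ≈ 1.000
  cycle 0 → 1 → 0: weight = 12, length = 2, mean = 12/2 ≈ 6.000
  cycle 1 → 0 → 1: weight = 12, length = 2, mean = 12/2 ≈ 6.000
Minimum mean = 1.000, attained e.g. along the cycle 1 → 1 with weight 1 and length 1. So λ(A) = 1/1 = 1.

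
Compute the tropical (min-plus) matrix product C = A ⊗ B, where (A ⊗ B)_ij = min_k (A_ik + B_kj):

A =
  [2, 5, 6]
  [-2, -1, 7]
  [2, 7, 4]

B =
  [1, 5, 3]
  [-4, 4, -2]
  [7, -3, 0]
A ⊗ B =
  [1, 3, 3]
  [-5, 3, -3]
  [3, 1, 4]

Apply the min-plus product entry-by-entry:
  C[0][0] = min over k of (A[0][0] + B[0][0] = 2 + 1 = 3, A[0][1] + B[1][0] = 5 + -4 = 1, A[0][2] + B[2][0] = 6 + 7 = 13) = 1 (attained at k = 1)
  C[0][1] = min over k of (A[0][0] + B[0][1] = 2 + 5 = 7, A[0][1] + B[1][1] = 5 + 4 = 9, A[0][2] + B[2][1] = 6 + -3 = 3) = 3 (attained at k = 2)
  C[0][2] = min over k of (A[0][0] + B[0][2] = 2 + 3 = 5, A[0][1] + B[1][2] = 5 + -2 = 3, A[0][2] + B[2][2] = 6 + 0 = 6) = 3 (attained at k = 1)
  C[1][0] = min over k of (A[1][0] + B[0][0] = -2 + 1 = -1, A[1][1] + B[1][0] = -1 + -4 = -5, A[1][2] + B[2][0] = 7 + 7 = 14) = -5 (attained at k = 1)
  C[1][1] = min over k of (A[1][0] + B[0][1] = -2 + 5 = 3, A[1][1] + B[1][1] = -1 + 4 = 3, A[1][2] + B[2][1] = 7 + -3 = 4) = 3 (attained at k = 0)
  C[1][2] = min over k of (A[1][0] + B[0][2] = -2 + 3 = 1, A[1][1] + B[1][2] = -1 + -2 = -3, A[1][2] + B[2][2] = 7 + 0 = 7) = -3 (attained at k = 1)
  C[2][0] = min over k of (A[2][0] + B[0][0] = 2 + 1 = 3, A[2][1] + B[1][0] = 7 + -4 = 3, A[2][2] + B[2][0] = 4 + 7 = 11) = 3 (attained at k = 0)
  C[2][1] = min over k of (A[2][0] + B[0][1] = 2 + 5 = 7, A[2][1] + B[1][1] = 7 + 4 = 11, A[2][2] + B[2][1] = 4 + -3 = 1) = 1 (attained at k = 2)
  C[2][2] = min over k of (A[2][0] + B[0][2] = 2 + 3 = 5, A[2][1] + B[1][2] = 7 + -2 = 5, A[2][2] + B[2][2] = 4 + 0 = 4) = 4 (attained at k = 2)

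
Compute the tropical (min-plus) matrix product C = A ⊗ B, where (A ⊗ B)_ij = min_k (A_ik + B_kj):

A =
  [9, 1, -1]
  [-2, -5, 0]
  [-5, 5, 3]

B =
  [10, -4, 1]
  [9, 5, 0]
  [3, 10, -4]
A ⊗ B =
  [2, 5, -5]
  [3, -6, -5]
  [5, -9, -4]

Apply the min-plus product entry-by-entry:
  C[0][0] = min over k of (A[0][0] + B[0][0] = 9 + 10 = 19, A[0][1] + B[1][0] = 1 + 9 = 10, A[0][2] + B[2][0] = -1 + 3 = 2) = 2 (attained at k = 2)
  C[0][1] = min over k of (A[0][0] + B[0][1] = 9 + -4 = 5, A[0][1] + B[1][1] = 1 + 5 = 6, A[0][2] + B[2][1] = -1 + 10 = 9) = 5 (attained at k = 0)
  C[0][2] = min over k of (A[0][0] + B[0][2] = 9 + 1 = 10, A[0][1] + B[1][2] = 1 + 0 = 1, A[0][2] + B[2][2] = -1 + -4 = -5) = -5 (attained at k = 2)
  C[1][0] = min over k of (A[1][0] + B[0][0] = -2 + 10 = 8, A[1][1] + B[1][0] = -5 + 9 = 4, A[1][2] + B[2][0] = 0 + 3 = 3) = 3 (attained at k = 2)
  C[1][1] = min over k of (A[1][0] + B[0][1] = -2 + -4 = -6, A[1][1] + B[1][1] = -5 + 5 = 0, A[1][2] + B[2][1] = 0 + 10 = 10) = -6 (attained at k = 0)
  C[1][2] = min over k of (A[1][0] + B[0][2] = -2 + 1 = -1, A[1][1] + B[1][2] = -5 + 0 = -5, A[1][2] + B[2][2] = 0 + -4 = -4) = -5 (attained at k = 1)
  C[2][0] = min over k of (A[2][0] + B[0][0] = -5 + 10 = 5, A[2][1] + B[1][0] = 5 + 9 = 14, A[2][2] + B[2][0] = 3 + 3 = 6) = 5 (attained at k = 0)
  C[2][1] = min over k of (A[2][0] + B[0][1] = -5 + -4 = -9, A[2][1] + B[1][1] = 5 + 5 = 10, A[2][2] + B[2][1] = 3 + 10 = 13) = -9 (attained at k = 0)
  C[2][2] = min over k of (A[2][0] + B[0][2] = -5 + 1 = -4, A[2][1] + B[1][2] = 5 + 0 = 5, A[2][2] + B[2][2] = 3 + -4 = -1) = -4 (attained at k = 0)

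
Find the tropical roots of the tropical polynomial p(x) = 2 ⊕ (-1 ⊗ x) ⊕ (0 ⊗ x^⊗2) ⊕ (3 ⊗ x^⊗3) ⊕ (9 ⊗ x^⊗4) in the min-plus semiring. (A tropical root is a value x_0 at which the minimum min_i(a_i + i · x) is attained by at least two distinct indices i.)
Roots: {-6, -3, -1, 3}

Each tropical root is a break point of the lower envelope of the lines y = a_i + i · x (there are 5 lines, with slopes 0, 1, ..., 4). Only the lines that attain the minimum somewhere contribute to roots; other lines are dominated. Here the surviving (envelope) indices are i = 4, i = 3, i = 2, i = 1, i = 0.
Intersections between consecutive envelope lines give the roots: for adjacent envelope indices i < j the intersection is x = (a_i − a_j) / (j − i). Reading off the sorted break points: {-6, -3, -1, 3}.
Verification: at each break x_0, at least two indices attain the minimum of min_i(a_i + i · x_0).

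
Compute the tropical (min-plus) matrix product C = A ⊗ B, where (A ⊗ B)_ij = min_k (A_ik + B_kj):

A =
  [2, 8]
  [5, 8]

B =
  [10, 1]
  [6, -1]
A ⊗ B =
  [12, 3]
  [14, 6]

Apply the min-plus product entry-by-entry:
  C[0][0] = min over k of (A[0][0] + B[0][0] = 2 + 10 = 12, A[0][1] + B[1][0] = 8 + 6 = 14) = 12 (attained at k = 0)
  C[0][1] = min over k of (A[0][0] + B[0][1] = 2 + 1 = 3, A[0][1] + B[1][1] = 8 + -1 = 7) = 3 (attained at k = 0)
  C[1][0] = min over k of (A[1][0] + B[0][0] = 5 + 10 = 15, A[1][1] + B[1][0] = 8 + 6 = 14) = 14 (attained at k = 1)
  C[1][1] = min over k of (A[1][0] + B[0][1] = 5 + 1 = 6, A[1][1] + B[1][1] = 8 + -1 = 7) = 6 (attained at k = 0)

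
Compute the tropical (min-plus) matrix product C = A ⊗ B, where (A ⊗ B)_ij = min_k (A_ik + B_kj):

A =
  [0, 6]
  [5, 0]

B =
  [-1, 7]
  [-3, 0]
A ⊗ B =
  [-1, 6]
  [-3, 0]

Apply the min-plus product entry-by-entry:
  C[0][0] = min over k of (A[0][0] + B[0][0] = 0 + -1 = -1, A[0][1] + B[1][0] = 6 + -3 = 3) = -1 (attained at k = 0)
  C[0][1] = min over k of (A[0][0] + B[0][1] = 0 + 7 = 7, A[0][1] + B[1][1] = 6 + 0 = 6) = 6 (attained at k = 1)
  C[1][0] = min over k of (A[1][0] + B[0][0] = 5 + -1 = 4, A[1][1] + B[1][0] = 0 + -3 = -3) = -3 (attained at k = 1)
  C[1][1] = min over k of (A[1][0] + B[0][1] = 5 + 7 = 12, A[1][1] + B[1][1] = 0 + 0 = 0) = 0 (attained at k = 1)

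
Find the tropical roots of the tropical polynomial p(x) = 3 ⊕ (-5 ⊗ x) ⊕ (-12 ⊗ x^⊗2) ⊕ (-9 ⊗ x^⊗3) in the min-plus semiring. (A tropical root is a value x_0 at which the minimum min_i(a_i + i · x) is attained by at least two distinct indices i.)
Roots: {-3, 7, 8}

Each tropical root is a break point of the lower envelope of the lines y = a_i + i · x (there are 4 lines, with slopes 0, 1, ..., 3). Only the lines that attain the minimum somewhere contribute to roots; other lines are dominated. Here the surviving (envelope) indices are i = 3, i = 2, i = 1, i = 0.
Intersections between consecutive envelope lines give the roots: for adjacent envelope indices i < j the intersection is x = (a_i − a_j) / (j − i). Reading off the sorted break points: {-3, 7, 8}.
Verification: at each break x_0, at least two indices attain the minimum of min_i(a_i + i · x_0).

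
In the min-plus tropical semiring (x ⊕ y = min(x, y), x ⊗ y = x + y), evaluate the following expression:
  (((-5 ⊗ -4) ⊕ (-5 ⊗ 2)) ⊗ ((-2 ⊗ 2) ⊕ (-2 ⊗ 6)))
(((-5 ⊗ -4) ⊕ (-5 ⊗ 2)) ⊗ ((-2 ⊗ 2) ⊕ (-2 ⊗ 6))) = -9

Expand innermost to outermost. Recall ⊕ takes the minimum of its arguments and ⊗ takes their sum. Working out the expression (((-5 ⊗ -4) ⊕ (-5 ⊗ 2)) ⊗ ((-2 ⊗ 2) ⊕ (-2 ⊗ 6))) gives -9.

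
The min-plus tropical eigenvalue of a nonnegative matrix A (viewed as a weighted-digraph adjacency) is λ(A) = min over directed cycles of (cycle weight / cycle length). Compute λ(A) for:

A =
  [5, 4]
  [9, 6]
λ(A) = 5

Enumerate directed cycles and compute their means (weight / length). Sample:
  cycle 0 → 0: weight = 5, length = 1, mean = 5/1 ≈ 5.000
  cycle 1 → 1: weight = 6, length = 1, mean = 6/1 ≈ 6.000
  cycle 0 → 1 → 0: weight = 13, length = 2, mean = 13/2 ≈ 6.500
  cycle 1 → 0 → 1: weight = 13, length = 2, mean = 13/2 ≈ 6.500
Minimum mean = 5.000, attained e.g. along the cycle 0 → 0 with weight 5 and length 1. So λ(A) = 5/1 = 5.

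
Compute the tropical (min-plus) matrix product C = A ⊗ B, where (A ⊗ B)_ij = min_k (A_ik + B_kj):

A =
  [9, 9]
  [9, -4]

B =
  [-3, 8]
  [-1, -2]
A ⊗ B =
  [6, 7]
  [-5, -6]

Apply the min-plus product entry-by-entry:
  C[0][0] = min over k of (A[0][0] + B[0][0] = 9 + -3 = 6, A[0][1] + B[1][0] = 9 + -1 = 8) = 6 (attained at k = 0)
  C[0][1] = min over k of (A[0][0] + B[0][1] = 9 + 8 = 17, A[0][1] + B[1][1] = 9 + -2 = 7) = 7 (attained at k = 1)
  C[1][0] = min over k of (A[1][0] + B[0][0] = 9 + -3 = 6, A[1][1] + B[1][0] = -4 + -1 = -5) = -5 (attained at k = 1)
  C[1][1] = min over k of (A[1][0] + B[0][1] = 9 + 8 = 17, A[1][1] + B[1][1] = -4 + -2 = -6) = -6 (attained at k = 1)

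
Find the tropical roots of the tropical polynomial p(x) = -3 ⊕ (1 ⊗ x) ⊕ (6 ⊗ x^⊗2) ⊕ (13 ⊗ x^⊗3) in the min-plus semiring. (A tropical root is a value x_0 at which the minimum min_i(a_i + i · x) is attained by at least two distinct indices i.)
Roots: {-7, -5, -4}

Each tropical root is a break point of the lower envelope of the lines y = a_i + i · x (there are 4 lines, with slopes 0, 1, ..., 3). Only the lines that attain the minimum somewhere contribute to roots; other lines are dominated. Here the surviving (envelope) indices are i = 3, i = 2, i = 1, i = 0.
Intersections between consecutive envelope lines give the roots: for adjacent envelope indices i < j the intersection is x = (a_i − a_j) / (j − i). Reading off the sorted break points: {-7, -5, -4}.
Verification: at each break x_0, at least two indices attain the minimum of min_i(a_i + i · x_0).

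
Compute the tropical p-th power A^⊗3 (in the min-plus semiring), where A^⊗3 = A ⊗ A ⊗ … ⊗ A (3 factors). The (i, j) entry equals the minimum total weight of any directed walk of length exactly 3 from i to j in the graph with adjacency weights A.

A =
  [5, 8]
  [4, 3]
A^⊗3 =
  [15, 14]
  [10, 9]

Each entry (A^⊗3)_ij equals the minimum over all length-3 walks i = v_0 → v_1 → … → v_3 = j of Σ_t A[v_t][v_{t+1}]. For example, for (i, j) = (0, 1) we minimise over 4 possible intermediate vertex sequences; the minimum is 14, attained along the walk 0 → 1 → 1 → 1.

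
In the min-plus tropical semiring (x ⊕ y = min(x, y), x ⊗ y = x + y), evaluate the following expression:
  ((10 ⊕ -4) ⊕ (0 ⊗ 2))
((10 ⊕ -4) ⊕ (0 ⊗ 2)) = -4

Expand innermost to outermost. Recall ⊕ takes the minimum of its arguments and ⊗ takes their sum. Working out the expression ((10 ⊕ -4) ⊕ (0 ⊗ 2)) gives -4.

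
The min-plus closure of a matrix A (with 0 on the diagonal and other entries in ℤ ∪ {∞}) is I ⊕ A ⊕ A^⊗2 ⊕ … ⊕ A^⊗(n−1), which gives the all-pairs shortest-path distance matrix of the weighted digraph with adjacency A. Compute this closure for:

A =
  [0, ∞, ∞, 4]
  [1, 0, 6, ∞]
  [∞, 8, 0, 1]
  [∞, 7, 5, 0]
Closure =
  [0, 11, 9, 4]
  [1, 0, 6, 5]
  [9, 8, 0, 1]
  [8, 7, 5, 0]

This is the Floyd-Warshall all-pairs shortest-path computation. For each intermediate vertex k = 0, 1, …, 3, update dist[i][j] ← min(dist[i][j], dist[i][k] + dist[k][j]). The final matrix gives, for each (i, j), the minimum total weight of any directed path from i to j (possibly empty when i = j).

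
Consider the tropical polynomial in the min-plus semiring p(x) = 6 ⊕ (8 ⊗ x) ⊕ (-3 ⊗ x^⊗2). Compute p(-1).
p(-1) = -5

A tropical monomial a ⊗ x^⊗i evaluates to a + i · x. Evaluating each term at x = -1:
  Term 0 contributes 6 + 0 · -1 = 6
  Term 1 contributes 8 + 1 · -1 = 7
  Term 2 contributes -3 + 2 · -1 = -5
p(-1) = ⊕ of these = min[6, 7, -5] = -5.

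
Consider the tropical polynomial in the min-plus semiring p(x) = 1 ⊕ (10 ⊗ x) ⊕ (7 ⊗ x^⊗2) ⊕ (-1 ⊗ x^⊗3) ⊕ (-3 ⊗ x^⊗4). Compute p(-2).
p(-2) = -11

A tropical monomial a ⊗ x^⊗i evaluates to a + i · x. Evaluating each term at x = -2:
  Term 0 contributes 1 + 0 · -2 = 1
  Term 1 contributes 10 + 1 · -2 = 8
  Term 2 contributes 7 + 2 · -2 = 3
  Term 3 contributes -1 + 3 · -2 = -7
  Term 4 contributes -3 + 4 · -2 = -11
p(-2) = ⊕ of these = min[1, 8, 3, -7, -11] = -11.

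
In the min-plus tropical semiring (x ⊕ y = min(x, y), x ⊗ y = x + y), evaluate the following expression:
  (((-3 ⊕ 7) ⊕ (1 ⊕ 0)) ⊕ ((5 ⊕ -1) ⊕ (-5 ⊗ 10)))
(((-3 ⊕ 7) ⊕ (1 ⊕ 0)) ⊕ ((5 ⊕ -1) ⊕ (-5 ⊗ 10))) = -3

Expand innermost to outermost. Recall ⊕ takes the minimum of its arguments and ⊗ takes their sum. Working out the expression (((-3 ⊕ 7) ⊕ (1 ⊕ 0)) ⊕ ((5 ⊕ -1) ⊕ (-5 ⊗ 10))) gives -3.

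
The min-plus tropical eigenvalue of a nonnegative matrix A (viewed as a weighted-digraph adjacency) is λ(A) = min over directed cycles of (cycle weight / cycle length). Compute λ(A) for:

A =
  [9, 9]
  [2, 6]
λ(A) = 11/2

Enumerate directed cycles and compute their means (weight / length). Sample:
  cycle 0 → 0: weight = 9, length = 1, mean = 9/1 ≈ 9.000
  cycle 1 → 1: weight = 6, length = 1, mean = 6/1 ≈ 6.000
  cycle 0 → 1 → 0: weight = 11, length = 2, mean = 11/2 ≈ 5.500
  cycle 1 → 0 → 1: weight = 11, length = 2, mean = 11/2 ≈ 5.500
Minimum mean = 5.500, attained e.g. along the cycle 0 → 1 → 0 with weight 11 and length 2. So λ(A) = 11/2 = 11/2.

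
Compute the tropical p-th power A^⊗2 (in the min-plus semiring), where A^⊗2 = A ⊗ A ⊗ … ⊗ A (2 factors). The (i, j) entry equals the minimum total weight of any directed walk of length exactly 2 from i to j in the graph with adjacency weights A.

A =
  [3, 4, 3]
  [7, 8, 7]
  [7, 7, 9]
A^⊗2 =
  [6, 7, 6]
  [10, 11, 10]
  [10, 11, 10]

Each entry (A^⊗2)_ij equals the minimum over all length-2 walks i = v_0 → v_1 → … → v_2 = j of Σ_t A[v_t][v_{t+1}]. For example, for (i, j) = (0, 2) we minimise over 3 possible intermediate vertex sequences; the minimum is 6, attained along the walk 0 → 0 → 2.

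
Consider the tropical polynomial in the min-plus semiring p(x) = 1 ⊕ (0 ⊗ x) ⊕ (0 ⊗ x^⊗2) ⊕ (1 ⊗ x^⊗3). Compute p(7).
p(7) = 1

A tropical monomial a ⊗ x^⊗i evaluates to a + i · x. Evaluating each term at x = 7:
  Term 0 contributes 1 + 0 · 7 = 1
  Term 1 contributes 0 + 1 · 7 = 7
  Term 2 contributes 0 + 2 · 7 = 14
  Term 3 contributes 1 + 3 · 7 = 22
p(7) = ⊕ of these = min[1, 7, 14, 22] = 1.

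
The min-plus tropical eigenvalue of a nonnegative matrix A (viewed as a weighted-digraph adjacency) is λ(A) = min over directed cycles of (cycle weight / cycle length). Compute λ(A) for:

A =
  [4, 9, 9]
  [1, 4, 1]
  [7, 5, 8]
λ(A) = 3

Enumerate directed cycles and compute their means (weight / length). Sample:
  cycle 0 → 0: weight = 4, length = 1, mean = 4/1 ≈ 4.000
  cycle 1 → 1: weight = 4, length = 1, mean = 4/1 ≈ 4.000
  cycle 2 → 2: weight = 8, length = 1, mean = 8/1 ≈ 8.000
  cycle 0 → 1 → 0: weight = 10, length = 2, mean = 10/2 ≈ 5.000
  cycle 0 → 2 → 0: weight = 16, length = 2, mean = 16/2 ≈ 8.000
  cycle 1 → 0 → 1: weight = 10, length = 2, mean = 10/2 ≈ 5.000
Minimum mean = 3.000, attained e.g. along the cycle 1 → 2 → 1 with weight 6 and length 2. So λ(A) = 6/2 = 3.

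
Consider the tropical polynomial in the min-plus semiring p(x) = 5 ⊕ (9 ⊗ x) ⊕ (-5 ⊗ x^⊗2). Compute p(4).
p(4) = 3

A tropical monomial a ⊗ x^⊗i evaluates to a + i · x. Evaluating each term at x = 4:
  Term 0 contributes 5 + 0 · 4 = 5
  Term 1 contributes 9 + 1 · 4 = 13
  Term 2 contributes -5 + 2 · 4 = 3
p(4) = ⊕ of these = min[5, 13, 3] = 3.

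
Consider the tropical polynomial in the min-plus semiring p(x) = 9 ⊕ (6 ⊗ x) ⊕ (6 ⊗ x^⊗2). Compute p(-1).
p(-1) = 4

A tropical monomial a ⊗ x^⊗i evaluates to a + i · x. Evaluating each term at x = -1:
  Term 0 contributes 9 + 0 · -1 = 9
  Term 1 contributes 6 + 1 · -1 = 5
  Term 2 contributes 6 + 2 · -1 = 4
p(-1) = ⊕ of these = min[9, 5, 4] = 4.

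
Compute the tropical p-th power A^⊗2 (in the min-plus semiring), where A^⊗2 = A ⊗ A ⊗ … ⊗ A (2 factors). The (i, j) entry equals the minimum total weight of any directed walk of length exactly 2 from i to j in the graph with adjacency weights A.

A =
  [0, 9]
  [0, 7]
A^⊗2 =
  [0, 9]
  [0, 9]

Each entry (A^⊗2)_ij equals the minimum over all length-2 walks i = v_0 → v_1 → … → v_2 = j of Σ_t A[v_t][v_{t+1}]. For example, for (i, j) = (0, 1) we minimise over 2 possible intermediate vertex sequences; the minimum is 9, attained along the walk 0 → 0 → 1.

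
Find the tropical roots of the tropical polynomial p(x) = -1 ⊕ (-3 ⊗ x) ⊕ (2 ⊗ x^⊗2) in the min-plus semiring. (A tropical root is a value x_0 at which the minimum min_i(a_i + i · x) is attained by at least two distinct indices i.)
Roots: {-5, 2}

Each tropical root is a break point of the lower envelope of the lines y = a_i + i · x (there are 3 lines, with slopes 0, 1, ..., 2). Only the lines that attain the minimum somewhere contribute to roots; other lines are dominated. Here the surviving (envelope) indices are i = 2, i = 1, i = 0.
Intersections between consecutive envelope lines give the roots: for adjacent envelope indices i < j the intersection is x = (a_i − a_j) / (j − i). Reading off the sorted break points: {-5, 2}.
Verification: at each break x_0, at least two indices attain the minimum of min_i(a_i + i · x_0).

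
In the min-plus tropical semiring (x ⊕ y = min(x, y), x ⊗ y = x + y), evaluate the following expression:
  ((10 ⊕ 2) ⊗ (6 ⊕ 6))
((10 ⊕ 2) ⊗ (6 ⊕ 6)) = 8

Expand innermost to outermost. Recall ⊕ takes the minimum of its arguments and ⊗ takes their sum. Working out the expression ((10 ⊕ 2) ⊗ (6 ⊕ 6)) gives 8.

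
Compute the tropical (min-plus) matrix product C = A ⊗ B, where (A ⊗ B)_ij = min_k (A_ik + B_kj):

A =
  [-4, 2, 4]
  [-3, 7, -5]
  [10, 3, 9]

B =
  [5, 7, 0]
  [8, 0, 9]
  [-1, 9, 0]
A ⊗ B =
  [1, 2, -4]
  [-6, 4, -5]
  [8, 3, 9]

Apply the min-plus product entry-by-entry:
  C[0][0] = min over k of (A[0][0] + B[0][0] = -4 + 5 = 1, A[0][1] + B[1][0] = 2 + 8 = 10, A[0][2] + B[2][0] = 4 + -1 = 3) = 1 (attained at k = 0)
  C[0][1] = min over k of (A[0][0] + B[0][1] = -4 + 7 = 3, A[0][1] + B[1][1] = 2 + 0 = 2, A[0][2] + B[2][1] = 4 + 9 = 13) = 2 (attained at k = 1)
  C[0][2] = min over k of (A[0][0] + B[0][2] = -4 + 0 = -4, A[0][1] + B[1][2] = 2 + 9 = 11, A[0][2] + B[2][2] = 4 + 0 = 4) = -4 (attained at k = 0)
  C[1][0] = min over k of (A[1][0] + B[0][0] = -3 + 5 = 2, A[1][1] + B[1][0] = 7 + 8 = 15, A[1][2] + B[2][0] = -5 + -1 = -6) = -6 (attained at k = 2)
  C[1][1] = min over k of (A[1][0] + B[0][1] = -3 + 7 = 4, A[1][1] + B[1][1] = 7 + 0 = 7, A[1][2] + B[2][1] = -5 + 9 = 4) = 4 (attained at k = 0)
  C[1][2] = min over k of (A[1][0] + B[0][2] = -3 + 0 = -3, A[1][1] + B[1][2] = 7 + 9 = 16, A[1][2] + B[2][2] = -5 + 0 = -5) = -5 (attained at k = 2)
  C[2][0] = min over k of (A[2][0] + B[0][0] = 10 + 5 = 15, A[2][1] + B[1][0] = 3 + 8 = 11, A[2][2] + B[2][0] = 9 + -1 = 8) = 8 (attained at k = 2)
  C[2][1] = min over k of (A[2][0] + B[0][1] = 10 + 7 = 17, A[2][1] + B[1][1] = 3 + 0 = 3, A[2][2] + B[2][1] = 9 + 9 = 18) = 3 (attained at k = 1)
  C[2][2] = min over k of (A[2][0] + B[0][2] = 10 + 0 = 10, A[2][1] + B[1][2] = 3 + 9 = 12, A[2][2] + B[2][2] = 9 + 0 = 9) = 9 (attained at k = 2)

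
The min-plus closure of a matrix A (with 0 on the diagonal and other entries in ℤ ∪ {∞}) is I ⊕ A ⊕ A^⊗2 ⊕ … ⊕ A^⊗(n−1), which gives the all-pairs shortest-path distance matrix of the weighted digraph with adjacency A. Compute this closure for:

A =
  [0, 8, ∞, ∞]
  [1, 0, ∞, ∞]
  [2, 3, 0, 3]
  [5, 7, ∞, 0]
Closure =
  [0, 8, ∞, ∞]
  [1, 0, ∞, ∞]
  [2, 3, 0, 3]
  [5, 7, ∞, 0]

This is the Floyd-Warshall all-pairs shortest-path computation. For each intermediate vertex k = 0, 1, …, 3, update dist[i][j] ← min(dist[i][j], dist[i][k] + dist[k][j]). The final matrix gives, for each (i, j), the minimum total weight of any directed path from i to j (possibly empty when i = j).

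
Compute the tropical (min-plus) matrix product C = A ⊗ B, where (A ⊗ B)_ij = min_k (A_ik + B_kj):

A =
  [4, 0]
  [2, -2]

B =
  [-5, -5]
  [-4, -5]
A ⊗ B =
  [-4, -5]
  [-6, -7]

Apply the min-plus product entry-by-entry:
  C[0][0] = min over k of (A[0][0] + B[0][0] = 4 + -5 = -1, A[0][1] + B[1][0] = 0 + -4 = -4) = -4 (attained at k = 1)
  C[0][1] = min over k of (A[0][0] + B[0][1] = 4 + -5 = -1, A[0][1] + B[1][1] = 0 + -5 = -5) = -5 (attained at k = 1)
  C[1][0] = min over k of (A[1][0] + B[0][0] = 2 + -5 = -3, A[1][1] + B[1][0] = -2 + -4 = -6) = -6 (attained at k = 1)
  C[1][1] = min over k of (A[1][0] + B[0][1] = 2 + -5 = -3, A[1][1] + B[1][1] = -2 + -5 = -7) = -7 (attained at k = 1)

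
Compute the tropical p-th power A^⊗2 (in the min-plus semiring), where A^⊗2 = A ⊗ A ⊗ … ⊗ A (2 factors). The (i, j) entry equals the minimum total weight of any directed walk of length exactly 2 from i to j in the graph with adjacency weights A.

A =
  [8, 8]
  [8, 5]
A^⊗2 =
  [16, 13]
  [13, 10]

Each entry (A^⊗2)_ij equals the minimum over all length-2 walks i = v_0 → v_1 → … → v_2 = j of Σ_t A[v_t][v_{t+1}]. For example, for (i, j) = (0, 1) we minimise over 2 possible intermediate vertex sequences; the minimum is 13, attained along the walk 0 → 1 → 1.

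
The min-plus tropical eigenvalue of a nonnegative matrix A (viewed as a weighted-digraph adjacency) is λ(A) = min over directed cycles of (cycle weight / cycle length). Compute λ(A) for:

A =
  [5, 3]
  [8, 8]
λ(A) = 5

Enumerate directed cycles and compute their means (weight / length). Sample:
  cycle 0 → 0: weight = 5, length = 1, mean = 5/1 ≈ 5.000
  cycle 1 → 1: weight = 8, length = 1, mean = 8/1 ≈ 8.000
  cycle 0 → 1 → 0: weight = 11, length = 2, mean = 11/2 ≈ 5.500
  cycle 1 → 0 → 1: weight = 11, length = 2, mean = 11/2 ≈ 5.500
Minimum mean = 5.000, attained e.g. along the cycle 0 → 0 with weight 5 and length 1. So λ(A) = 5/1 = 5.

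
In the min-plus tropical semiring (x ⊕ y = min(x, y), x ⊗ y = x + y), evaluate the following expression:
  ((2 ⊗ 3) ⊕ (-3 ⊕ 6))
((2 ⊗ 3) ⊕ (-3 ⊕ 6)) = -3

Expand innermost to outermost. Recall ⊕ takes the minimum of its arguments and ⊗ takes their sum. Working out the expression ((2 ⊗ 3) ⊕ (-3 ⊕ 6)) gives -3.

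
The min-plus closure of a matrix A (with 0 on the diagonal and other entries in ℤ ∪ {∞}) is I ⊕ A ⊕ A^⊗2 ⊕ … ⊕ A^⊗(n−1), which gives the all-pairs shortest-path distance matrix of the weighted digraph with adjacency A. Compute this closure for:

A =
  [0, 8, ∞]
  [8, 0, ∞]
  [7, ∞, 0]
Closure =
  [0, 8, ∞]
  [8, 0, ∞]
  [7, 15, 0]

This is the Floyd-Warshall all-pairs shortest-path computation. For each intermediate vertex k = 0, 1, …, 2, update dist[i][j] ← min(dist[i][j], dist[i][k] + dist[k][j]). The final matrix gives, for each (i, j), the minimum total weight of any directed path from i to j (possibly empty when i = j).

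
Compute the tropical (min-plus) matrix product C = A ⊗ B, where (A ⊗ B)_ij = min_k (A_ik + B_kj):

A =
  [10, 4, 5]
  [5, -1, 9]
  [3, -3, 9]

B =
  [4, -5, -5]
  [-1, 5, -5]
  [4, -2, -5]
A ⊗ B =
  [3, 3, -1]
  [-2, 0, -6]
  [-4, -2, -8]

Apply the min-plus product entry-by-entry:
  C[0][0] = min over k of (A[0][0] + B[0][0] = 10 + 4 = 14, A[0][1] + B[1][0] = 4 + -1 = 3, A[0][2] + B[2][0] = 5 + 4 = 9) = 3 (attained at k = 1)
  C[0][1] = min over k of (A[0][0] + B[0][1] = 10 + -5 = 5, A[0][1] + B[1][1] = 4 + 5 = 9, A[0][2] + B[2][1] = 5 + -2 = 3) = 3 (attained at k = 2)
  C[0][2] = min over k of (A[0][0] + B[0][2] = 10 + -5 = 5, A[0][1] + B[1][2] = 4 + -5 = -1, A[0][2] + B[2][2] = 5 + -5 = 0) = -1 (attained at k = 1)
  C[1][0] = min over k of (A[1][0] + B[0][0] = 5 + 4 = 9, A[1][1] + B[1][0] = -1 + -1 = -2, A[1][2] + B[2][0] = 9 + 4 = 13) = -2 (attained at k = 1)
  C[1][1] = min over k of (A[1][0] + B[0][1] = 5 + -5 = 0, A[1][1] + B[1][1] = -1 + 5 = 4, A[1][2] + B[2][1] = 9 + -2 = 7) = 0 (attained at k = 0)
  C[1][2] = min over k of (A[1][0] + B[0][2] = 5 + -5 = 0, A[1][1] + B[1][2] = -1 + -5 = -6, A[1][2] + B[2][2] = 9 + -5 = 4) = -6 (attained at k = 1)
  C[2][0] = min over k of (A[2][0] + B[0][0] = 3 + 4 = 7, A[2][1] + B[1][0] = -3 + -1 = -4, A[2][2] + B[2][0] = 9 + 4 = 13) = -4 (attained at k = 1)
  C[2][1] = min over k of (A[2][0] + B[0][1] = 3 + -5 = -2, A[2][1] + B[1][1] = -3 + 5 = 2, A[2][2] + B[2][1] = 9 + -2 = 7) = -2 (attained at k = 0)
  C[2][2] = min over k of (A[2][0] + B[0][2] = 3 + -5 = -2, A[2][1] + B[1][2] = -3 + -5 = -8, A[2][2] + B[2][2] = 9 + -5 = 4) = -8 (attained at k = 1)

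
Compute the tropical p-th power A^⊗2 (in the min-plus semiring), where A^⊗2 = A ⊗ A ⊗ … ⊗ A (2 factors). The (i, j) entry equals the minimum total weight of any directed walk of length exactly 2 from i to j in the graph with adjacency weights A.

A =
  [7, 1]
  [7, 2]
A^⊗2 =
  [8, 3]
  [9, 4]

Each entry (A^⊗2)_ij equals the minimum over all length-2 walks i = v_0 → v_1 → … → v_2 = j of Σ_t A[v_t][v_{t+1}]. For example, for (i, j) = (0, 1) we minimise over 2 possible intermediate vertex sequences; the minimum is 3, attained along the walk 0 → 1 → 1.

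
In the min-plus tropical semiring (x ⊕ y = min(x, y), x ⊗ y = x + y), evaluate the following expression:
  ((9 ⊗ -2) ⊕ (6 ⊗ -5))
((9 ⊗ -2) ⊕ (6 ⊗ -5)) = 1

Expand innermost to outermost. Recall ⊕ takes the minimum of its arguments and ⊗ takes their sum. Working out the expression ((9 ⊗ -2) ⊕ (6 ⊗ -5)) gives 1.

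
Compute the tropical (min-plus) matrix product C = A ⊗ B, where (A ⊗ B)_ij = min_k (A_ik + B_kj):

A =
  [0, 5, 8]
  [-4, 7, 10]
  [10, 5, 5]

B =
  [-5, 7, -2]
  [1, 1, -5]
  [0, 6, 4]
A ⊗ B =
  [-5, 6, -2]
  [-9, 3, -6]
  [5, 6, 0]

Apply the min-plus product entry-by-entry:
  C[0][0] = min over k of (A[0][0] + B[0][0] = 0 + -5 = -5, A[0][1] + B[1][0] = 5 + 1 = 6, A[0][2] + B[2][0] = 8 + 0 = 8) = -5 (attained at k = 0)
  C[0][1] = min over k of (A[0][0] + B[0][1] = 0 + 7 = 7, A[0][1] + B[1][1] = 5 + 1 = 6, A[0][2] + B[2][1] = 8 + 6 = 14) = 6 (attained at k = 1)
  C[0][2] = min over k of (A[0][0] + B[0][2] = 0 + -2 = -2, A[0][1] + B[1][2] = 5 + -5 = 0, A[0][2] + B[2][2] = 8 + 4 = 12) = -2 (attained at k = 0)
  C[1][0] = min over k of (A[1][0] + B[0][0] = -4 + -5 = -9, A[1][1] + B[1][0] = 7 + 1 = 8, A[1][2] + B[2][0] = 10 + 0 = 10) = -9 (attained at k = 0)
  C[1][1] = min over k of (A[1][0] + B[0][1] = -4 + 7 = 3, A[1][1] + B[1][1] = 7 + 1 = 8, A[1][2] + B[2][1] = 10 + 6 = 16) = 3 (attained at k = 0)
  C[1][2] = min over k of (A[1][0] + B[0][2] = -4 + -2 = -6, A[1][1] + B[1][2] = 7 + -5 = 2, A[1][2] + B[2][2] = 10 + 4 = 14) = -6 (attained at k = 0)
  C[2][0] = min over k of (A[2][0] + B[0][0] = 10 + -5 = 5, A[2][1] + B[1][0] = 5 + 1 = 6, A[2][2] + B[2][0] = 5 + 0 = 5) = 5 (attained at k = 0)
  C[2][1] = min over k of (A[2][0] + B[0][1] = 10 + 7 = 17, A[2][1] + B[1][1] = 5 + 1 = 6, A[2][2] + B[2][1] = 5 + 6 = 11) = 6 (attained at k = 1)
  C[2][2] = min over k of (A[2][0] + B[0][2] = 10 + -2 = 8, A[2][1] + B[1][2] = 5 + -5 = 0, A[2][2] + B[2][2] = 5 + 4 = 9) = 0 (attained at k = 1)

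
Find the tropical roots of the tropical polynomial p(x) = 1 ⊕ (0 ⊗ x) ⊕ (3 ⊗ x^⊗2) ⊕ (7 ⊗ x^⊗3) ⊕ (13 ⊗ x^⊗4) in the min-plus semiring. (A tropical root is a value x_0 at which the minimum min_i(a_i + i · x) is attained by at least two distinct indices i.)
Roots: {-6, -4, -3, 1}

Each tropical root is a break point of the lower envelope of the lines y = a_i + i · x (there are 5 lines, with slopes 0, 1, ..., 4). Only the lines that attain the minimum somewhere contribute to roots; other lines are dominated. Here the surviving (envelope) indices are i = 4, i = 3, i = 2, i = 1, i = 0.
Intersections between consecutive envelope lines give the roots: for adjacent envelope indices i < j the intersection is x = (a_i − a_j) / (j − i). Reading off the sorted break points: {-6, -4, -3, 1}.
Verification: at each break x_0, at least two indices attain the minimum of min_i(a_i + i · x_0).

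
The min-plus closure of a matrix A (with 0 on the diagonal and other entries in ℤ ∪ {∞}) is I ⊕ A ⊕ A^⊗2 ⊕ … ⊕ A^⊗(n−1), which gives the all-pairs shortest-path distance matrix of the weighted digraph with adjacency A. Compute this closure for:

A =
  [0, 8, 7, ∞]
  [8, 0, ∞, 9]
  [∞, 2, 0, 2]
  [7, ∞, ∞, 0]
Closure =
  [0, 8, 7, 9]
  [8, 0, 15, 9]
  [9, 2, 0, 2]
  [7, 15, 14, 0]

This is the Floyd-Warshall all-pairs shortest-path computation. For each intermediate vertex k = 0, 1, …, 3, update dist[i][j] ← min(dist[i][j], dist[i][k] + dist[k][j]). The final matrix gives, for each (i, j), the minimum total weight of any directed path from i to j (possibly empty when i = j).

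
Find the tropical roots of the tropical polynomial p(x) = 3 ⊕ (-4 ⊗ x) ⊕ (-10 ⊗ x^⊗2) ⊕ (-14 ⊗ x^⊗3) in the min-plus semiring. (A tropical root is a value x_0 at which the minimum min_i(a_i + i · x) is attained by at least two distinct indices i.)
Roots: {4, 6, 7}

Each tropical root is a break point of the lower envelope of the lines y = a_i + i · x (there are 4 lines, with slopes 0, 1, ..., 3). Only the lines that attain the minimum somewhere contribute to roots; other lines are dominated. Here the surviving (envelope) indices are i = 3, i = 2, i = 1, i = 0.
Intersections between consecutive envelope lines give the roots: for adjacent envelope indices i < j the intersection is x = (a_i − a_j) / (j − i). Reading off the sorted break points: {4, 6, 7}.
Verification: at each break x_0, at least two indices attain the minimum of min_i(a_i + i · x_0).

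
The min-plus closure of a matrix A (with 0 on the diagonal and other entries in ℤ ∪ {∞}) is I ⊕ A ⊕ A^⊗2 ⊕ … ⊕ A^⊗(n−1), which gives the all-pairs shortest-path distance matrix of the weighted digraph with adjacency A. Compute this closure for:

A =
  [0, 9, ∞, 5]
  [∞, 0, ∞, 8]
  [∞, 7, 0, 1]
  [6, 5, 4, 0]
Closure =
  [0, 9, 9, 5]
  [14, 0, 12, 8]
  [7, 6, 0, 1]
  [6, 5, 4, 0]

This is the Floyd-Warshall all-pairs shortest-path computation. For each intermediate vertex k = 0, 1, …, 3, update dist[i][j] ← min(dist[i][j], dist[i][k] + dist[k][j]). The final matrix gives, for each (i, j), the minimum total weight of any directed path from i to j (possibly empty when i = j).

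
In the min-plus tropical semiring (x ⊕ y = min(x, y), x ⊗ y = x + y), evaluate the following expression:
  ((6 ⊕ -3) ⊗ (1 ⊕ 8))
((6 ⊕ -3) ⊗ (1 ⊕ 8)) = -2

Expand innermost to outermost. Recall ⊕ takes the minimum of its arguments and ⊗ takes their sum. Working out the expression ((6 ⊕ -3) ⊗ (1 ⊕ 8)) gives -2.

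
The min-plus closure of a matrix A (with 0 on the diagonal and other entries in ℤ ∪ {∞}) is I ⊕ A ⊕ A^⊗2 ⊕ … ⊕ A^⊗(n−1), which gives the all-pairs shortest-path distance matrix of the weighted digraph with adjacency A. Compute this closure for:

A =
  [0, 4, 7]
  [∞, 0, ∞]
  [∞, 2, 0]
Closure =
  [0, 4, 7]
  [∞, 0, ∞]
  [∞, 2, 0]

This is the Floyd-Warshall all-pairs shortest-path computation. For each intermediate vertex k = 0, 1, …, 2, update dist[i][j] ← min(dist[i][j], dist[i][k] + dist[k][j]). The final matrix gives, for each (i, j), the minimum total weight of any directed path from i to j (possibly empty when i = j).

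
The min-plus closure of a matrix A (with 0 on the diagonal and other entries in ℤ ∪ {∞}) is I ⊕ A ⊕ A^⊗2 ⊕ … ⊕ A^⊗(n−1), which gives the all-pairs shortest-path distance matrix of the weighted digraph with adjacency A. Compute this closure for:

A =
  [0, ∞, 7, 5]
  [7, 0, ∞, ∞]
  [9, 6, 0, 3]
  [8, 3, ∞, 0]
Closure =
  [0, 8, 7, 5]
  [7, 0, 14, 12]
  [9, 6, 0, 3]
  [8, 3, 15, 0]

This is the Floyd-Warshall all-pairs shortest-path computation. For each intermediate vertex k = 0, 1, …, 3, update dist[i][j] ← min(dist[i][j], dist[i][k] + dist[k][j]). The final matrix gives, for each (i, j), the minimum total weight of any directed path from i to j (possibly empty when i = j).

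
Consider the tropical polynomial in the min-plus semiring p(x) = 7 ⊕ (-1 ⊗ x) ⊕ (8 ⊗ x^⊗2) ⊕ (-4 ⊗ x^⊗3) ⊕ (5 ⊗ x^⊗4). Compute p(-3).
p(-3) = -13

A tropical monomial a ⊗ x^⊗i evaluates to a + i · x. Evaluating each term at x = -3:
  Term 0 contributes 7 + 0 · -3 = 7
  Term 1 contributes -1 + 1 · -3 = -4
  Term 2 contributes 8 + 2 · -3 = 2
  Term 3 contributes -4 + 3 · -3 = -13
  Term 4 contributes 5 + 4 · -3 = -7
p(-3) = ⊕ of these = min[7, -4, 2, -13, -7] = -13.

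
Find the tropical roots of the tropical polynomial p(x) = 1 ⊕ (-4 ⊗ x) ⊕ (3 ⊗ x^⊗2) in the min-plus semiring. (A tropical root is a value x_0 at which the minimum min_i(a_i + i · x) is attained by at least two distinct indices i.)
Roots: {-7, 5}

Each tropical root is a break point of the lower envelope of the lines y = a_i + i · x (there are 3 lines, with slopes 0, 1, ..., 2). Only the lines that attain the minimum somewhere contribute to roots; other lines are dominated. Here the surviving (envelope) indices are i = 2, i = 1, i = 0.
Intersections between consecutive envelope lines give the roots: for adjacent envelope indices i < j the intersection is x = (a_i − a_j) / (j − i). Reading off the sorted break points: {-7, 5}.
Verification: at each break x_0, at least two indices attain the minimum of min_i(a_i + i · x_0).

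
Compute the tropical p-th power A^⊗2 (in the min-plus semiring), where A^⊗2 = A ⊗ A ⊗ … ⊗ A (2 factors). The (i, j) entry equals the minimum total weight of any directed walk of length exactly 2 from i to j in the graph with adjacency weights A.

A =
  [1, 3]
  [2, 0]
A^⊗2 =
  [2, 3]
  [2, 0]

Each entry (A^⊗2)_ij equals the minimum over all length-2 walks i = v_0 → v_1 → … → v_2 = j of Σ_t A[v_t][v_{t+1}]. For example, for (i, j) = (0, 1) we minimise over 2 possible intermediate vertex sequences; the minimum is 3, attained along the walk 0 → 1 → 1.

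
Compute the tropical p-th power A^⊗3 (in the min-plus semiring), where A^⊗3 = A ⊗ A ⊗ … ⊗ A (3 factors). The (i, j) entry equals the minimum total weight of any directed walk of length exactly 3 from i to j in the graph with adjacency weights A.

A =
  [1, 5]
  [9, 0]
A^⊗3 =
  [3, 5]
  [9, 0]

Each entry (A^⊗3)_ij equals the minimum over all length-3 walks i = v_0 → v_1 → … → v_3 = j of Σ_t A[v_t][v_{t+1}]. For example, for (i, j) = (0, 1) we minimise over 4 possible intermediate vertex sequences; the minimum is 5, attained along the walk 0 → 1 → 1 → 1.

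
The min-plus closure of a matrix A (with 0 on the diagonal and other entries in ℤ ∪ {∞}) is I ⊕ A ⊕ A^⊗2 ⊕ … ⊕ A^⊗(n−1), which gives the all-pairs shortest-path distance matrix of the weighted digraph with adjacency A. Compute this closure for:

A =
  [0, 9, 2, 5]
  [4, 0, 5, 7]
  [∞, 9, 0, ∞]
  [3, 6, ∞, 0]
Closure =
  [0, 9, 2, 5]
  [4, 0, 5, 7]
  [13, 9, 0, 16]
  [3, 6, 5, 0]

This is the Floyd-Warshall all-pairs shortest-path computation. For each intermediate vertex k = 0, 1, …, 3, update dist[i][j] ← min(dist[i][j], dist[i][k] + dist[k][j]). The final matrix gives, for each (i, j), the minimum total weight of any directed path from i to j (possibly empty when i = j).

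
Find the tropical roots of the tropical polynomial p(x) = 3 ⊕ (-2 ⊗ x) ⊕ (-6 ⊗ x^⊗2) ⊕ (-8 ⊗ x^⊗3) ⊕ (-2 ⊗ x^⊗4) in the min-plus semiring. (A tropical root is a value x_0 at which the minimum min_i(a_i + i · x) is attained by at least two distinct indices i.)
Roots: {-6, 2, 4, 5}

Each tropical root is a break point of the lower envelope of the lines y = a_i + i · x (there are 5 lines, with slopes 0, 1, ..., 4). Only the lines that attain the minimum somewhere contribute to roots; other lines are dominated. Here the surviving (envelope) indices are i = 4, i = 3, i = 2, i = 1, i = 0.
Intersections between consecutive envelope lines give the roots: for adjacent envelope indices i < j the intersection is x = (a_i − a_j) / (j − i). Reading off the sorted break points: {-6, 2, 4, 5}.
Verification: at each break x_0, at least two indices attain the minimum of min_i(a_i + i · x_0).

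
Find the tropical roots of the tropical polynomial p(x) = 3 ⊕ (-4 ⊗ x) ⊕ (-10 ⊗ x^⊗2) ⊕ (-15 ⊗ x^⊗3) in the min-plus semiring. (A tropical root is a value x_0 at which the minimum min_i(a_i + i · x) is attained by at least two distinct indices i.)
Roots: {5, 6, 7}

Each tropical root is a break point of the lower envelope of the lines y = a_i + i · x (there are 4 lines, with slopes 0, 1, ..., 3). Only the lines that attain the minimum somewhere contribute to roots; other lines are dominated. Here the surviving (envelope) indices are i = 3, i = 2, i = 1, i = 0.
Intersections between consecutive envelope lines give the roots: for adjacent envelope indices i < j the intersection is x = (a_i − a_j) / (j − i). Reading off the sorted break points: {5, 6, 7}.
Verification: at each break x_0, at least two indices attain the minimum of min_i(a_i + i · x_0).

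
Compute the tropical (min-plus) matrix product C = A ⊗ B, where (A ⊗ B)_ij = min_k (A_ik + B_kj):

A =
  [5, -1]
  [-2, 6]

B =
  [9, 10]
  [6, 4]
A ⊗ B =
  [5, 3]
  [7, 8]

Apply the min-plus product entry-by-entry:
  C[0][0] = min over k of (A[0][0] + B[0][0] = 5 + 9 = 14, A[0][1] + B[1][0] = -1 + 6 = 5) = 5 (attained at k = 1)
  C[0][1] = min over k of (A[0][0] + B[0][1] = 5 + 10 = 15, A[0][1] + B[1][1] = -1 + 4 = 3) = 3 (attained at k = 1)
  C[1][0] = min over k of (A[1][0] + B[0][0] = -2 + 9 = 7, A[1][1] + B[1][0] = 6 + 6 = 12) = 7 (attained at k = 0)
  C[1][1] = min over k of (A[1][0] + B[0][1] = -2 + 10 = 8, A[1][1] + B[1][1] = 6 + 4 = 10) = 8 (attained at k = 0)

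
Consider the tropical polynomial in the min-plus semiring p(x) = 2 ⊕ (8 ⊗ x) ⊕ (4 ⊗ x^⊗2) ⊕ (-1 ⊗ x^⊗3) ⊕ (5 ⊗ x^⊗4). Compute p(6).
p(6) = 2

A tropical monomial a ⊗ x^⊗i evaluates to a + i · x. Evaluating each term at x = 6:
  Term 0 contributes 2 + 0 · 6 = 2
  Term 1 contributes 8 + 1 · 6 = 14
  Term 2 contributes 4 + 2 · 6 = 16
  Term 3 contributes -1 + 3 · 6 = 17
  Term 4 contributes 5 + 4 · 6 = 29
p(6) = ⊕ of these = min[2, 14, 16, 17, 29] = 2.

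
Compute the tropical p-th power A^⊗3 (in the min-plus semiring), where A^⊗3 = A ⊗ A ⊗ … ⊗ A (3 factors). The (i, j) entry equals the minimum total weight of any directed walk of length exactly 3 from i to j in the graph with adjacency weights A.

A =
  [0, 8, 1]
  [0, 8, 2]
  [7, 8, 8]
A^⊗3 =
  [0, 8, 1]
  [0, 8, 1]
  [7, 15, 8]

Each entry (A^⊗3)_ij equals the minimum over all length-3 walks i = v_0 → v_1 → … → v_3 = j of Σ_t A[v_t][v_{t+1}]. For example, for (i, j) = (0, 2) we minimise over 9 possible intermediate vertex sequences; the minimum is 1, attained along the walk 0 → 0 → 0 → 2.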